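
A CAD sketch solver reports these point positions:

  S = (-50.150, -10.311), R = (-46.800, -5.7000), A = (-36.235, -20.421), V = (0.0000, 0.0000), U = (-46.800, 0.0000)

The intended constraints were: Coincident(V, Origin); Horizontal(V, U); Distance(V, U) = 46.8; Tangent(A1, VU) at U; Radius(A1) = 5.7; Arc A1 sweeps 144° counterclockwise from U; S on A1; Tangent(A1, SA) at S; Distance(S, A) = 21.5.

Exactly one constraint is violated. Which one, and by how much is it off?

Distance(S, A) = 21.5 — off by 4.30.

V = (0.00, 0.00) ✓; V.y = 0.00, U.y = 0.00 ✓; |VU| = 46.80 ✓; ∠(RU, UV) = 90.00° ✓; |RU| = 5.700 ✓; bearing(R→S) − bearing(R→U) = 144.0° ✓; |RS| = 5.699 ✓; ∠(RS, SA) = 90.00° ✓; |SA| = 17.20 ✗.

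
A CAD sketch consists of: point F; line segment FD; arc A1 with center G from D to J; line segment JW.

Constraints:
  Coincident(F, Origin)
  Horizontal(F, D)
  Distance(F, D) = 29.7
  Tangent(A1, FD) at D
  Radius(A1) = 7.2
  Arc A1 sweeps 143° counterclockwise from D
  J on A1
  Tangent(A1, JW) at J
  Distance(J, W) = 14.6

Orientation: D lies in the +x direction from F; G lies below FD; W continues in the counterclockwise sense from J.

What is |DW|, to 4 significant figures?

22.94

F is at the origin; F and D share the same y with |FD| = 29.7 and D on the +x side, so D = (29.70, 0.000). A1 meets FD tangentially, so GD is at right angles to FD, so G = D + (0, -7.2) = (29.70, -7.200). On A1, D sits at bearing 90° from G; a 143° counterclockwise sweep puts J at bearing 233°, so J = G + 7.2·(cos 233°, sin 233°) = (25.37, -12.95). The tangent condition forces GJ to be normal to JW, so JW runs along (−sin 233°, cos 233°); with |JW| = 14.6, W = (37.03, -21.74). Then |DW| = |W − D| = 22.94.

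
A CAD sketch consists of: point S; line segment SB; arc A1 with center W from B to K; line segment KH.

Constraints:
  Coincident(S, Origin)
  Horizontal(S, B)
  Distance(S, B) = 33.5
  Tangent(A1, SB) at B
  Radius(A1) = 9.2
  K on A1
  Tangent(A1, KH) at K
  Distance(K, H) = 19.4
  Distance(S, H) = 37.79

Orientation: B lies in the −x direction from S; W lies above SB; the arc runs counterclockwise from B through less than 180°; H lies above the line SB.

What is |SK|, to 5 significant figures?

26.028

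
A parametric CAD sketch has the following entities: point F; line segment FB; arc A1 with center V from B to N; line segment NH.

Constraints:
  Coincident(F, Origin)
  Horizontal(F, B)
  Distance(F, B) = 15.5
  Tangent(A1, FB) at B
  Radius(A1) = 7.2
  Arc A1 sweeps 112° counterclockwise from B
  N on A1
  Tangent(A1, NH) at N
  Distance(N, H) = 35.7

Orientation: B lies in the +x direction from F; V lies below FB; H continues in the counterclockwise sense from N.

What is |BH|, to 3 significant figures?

43.5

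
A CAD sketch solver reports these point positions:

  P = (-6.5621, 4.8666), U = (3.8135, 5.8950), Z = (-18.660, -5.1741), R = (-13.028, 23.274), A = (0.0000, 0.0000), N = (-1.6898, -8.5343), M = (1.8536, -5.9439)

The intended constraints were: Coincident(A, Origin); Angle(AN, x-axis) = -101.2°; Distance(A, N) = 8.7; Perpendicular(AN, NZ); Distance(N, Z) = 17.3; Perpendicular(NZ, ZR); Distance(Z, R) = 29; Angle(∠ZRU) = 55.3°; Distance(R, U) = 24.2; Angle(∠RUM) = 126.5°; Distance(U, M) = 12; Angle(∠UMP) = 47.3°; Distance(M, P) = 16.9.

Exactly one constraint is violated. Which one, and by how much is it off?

Distance(M, P) = 16.9 — off by 3.20.

A = (0.00, 0.00) ✓; AN at -101.2° ✓; |AN| = 8.700 ✓; ∠(AN, NZ) = 90.00° ✓; |NZ| = 17.30 ✓; ∠(NZ, ZR) = 90.00° ✓; |ZR| = 29.00 ✓; ∠ZRU = 55.30° ✓; |RU| = 24.20 ✓; ∠RUM = 126.5° ✓; |UM| = 12.00 ✓; ∠UMP = 47.30° ✓; |MP| = 13.70 ✗.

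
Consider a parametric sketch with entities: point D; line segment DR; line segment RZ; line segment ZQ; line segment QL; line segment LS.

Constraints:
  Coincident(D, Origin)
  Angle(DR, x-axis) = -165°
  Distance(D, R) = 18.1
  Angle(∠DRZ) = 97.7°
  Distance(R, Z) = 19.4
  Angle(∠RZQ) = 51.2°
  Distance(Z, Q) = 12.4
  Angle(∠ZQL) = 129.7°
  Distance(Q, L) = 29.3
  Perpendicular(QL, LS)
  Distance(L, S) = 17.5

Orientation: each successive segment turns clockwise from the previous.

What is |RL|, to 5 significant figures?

20.362

D is at the origin; DR runs at -165.0° with length 18.1, so R = (-17.483, -4.6846). ∠DRZ = 97.7° gives RZ at 112.70° from the x-axis; with |RZ| = 19.4, Z = (-24.970, 13.213). ∠RZQ = 51.2° gives ZQ at -16.100° from the x-axis; with |ZQ| = 12.4, Q = (-13.056, 9.7739). ∠ZQL = 129.7° gives QL at -66.400° from the x-axis; with |QL| = 29.3, L = (-1.3259, -17.076). Then |RL| = |L − R| = 20.362.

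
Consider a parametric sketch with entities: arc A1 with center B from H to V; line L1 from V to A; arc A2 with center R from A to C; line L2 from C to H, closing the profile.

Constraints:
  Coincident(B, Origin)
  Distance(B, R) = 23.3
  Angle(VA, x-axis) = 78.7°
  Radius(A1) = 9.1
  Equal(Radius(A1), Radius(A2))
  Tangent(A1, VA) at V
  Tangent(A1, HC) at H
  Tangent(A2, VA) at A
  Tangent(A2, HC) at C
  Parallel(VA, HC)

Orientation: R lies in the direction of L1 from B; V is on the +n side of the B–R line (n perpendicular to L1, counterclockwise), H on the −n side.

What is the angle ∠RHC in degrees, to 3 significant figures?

21.3°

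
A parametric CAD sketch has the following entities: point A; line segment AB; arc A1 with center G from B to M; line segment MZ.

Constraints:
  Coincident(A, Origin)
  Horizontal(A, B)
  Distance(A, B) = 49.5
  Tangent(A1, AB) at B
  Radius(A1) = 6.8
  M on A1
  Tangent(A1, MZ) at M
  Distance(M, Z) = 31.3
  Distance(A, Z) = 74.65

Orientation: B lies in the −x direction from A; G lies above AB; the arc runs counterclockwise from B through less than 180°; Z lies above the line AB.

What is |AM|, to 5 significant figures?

46.100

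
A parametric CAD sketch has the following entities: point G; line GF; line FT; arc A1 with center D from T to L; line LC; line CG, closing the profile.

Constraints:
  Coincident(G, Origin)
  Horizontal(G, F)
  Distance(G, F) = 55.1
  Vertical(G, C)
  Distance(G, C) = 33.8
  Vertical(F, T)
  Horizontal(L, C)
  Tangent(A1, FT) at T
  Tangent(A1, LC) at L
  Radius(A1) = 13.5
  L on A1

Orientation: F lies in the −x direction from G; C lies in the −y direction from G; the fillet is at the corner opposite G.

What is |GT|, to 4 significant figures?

58.72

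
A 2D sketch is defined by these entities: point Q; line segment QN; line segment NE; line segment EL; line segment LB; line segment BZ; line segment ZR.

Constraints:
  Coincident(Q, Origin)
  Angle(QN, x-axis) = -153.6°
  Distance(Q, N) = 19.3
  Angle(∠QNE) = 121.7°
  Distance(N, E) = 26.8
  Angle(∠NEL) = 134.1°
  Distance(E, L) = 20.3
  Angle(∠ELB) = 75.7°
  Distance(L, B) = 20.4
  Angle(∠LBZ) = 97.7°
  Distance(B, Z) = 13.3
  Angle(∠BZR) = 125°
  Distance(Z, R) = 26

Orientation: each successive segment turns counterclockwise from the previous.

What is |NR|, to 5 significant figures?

25.290

Q is at the origin; QN runs at -153.6° with length 19.3, so N = (-17.287, -8.5815). ∠QNE = 121.7° gives NE at -95.300° from the x-axis; with |NE| = 26.8, E = (-19.763, -35.267). ∠NEL = 134.1° gives EL at -49.400° from the x-axis; with |EL| = 20.3, L = (-6.5521, -50.680). ∠ELB = 75.7° gives LB at 54.900° from the x-axis; with |LB| = 20.4, B = (5.1781, -33.990). ∠LBZ = 97.7° gives BZ at 137.20° from the x-axis; with |BZ| = 13.3, Z = (-4.5806, -24.953). ∠BZR = 125.0° gives ZR at -167.80° from the x-axis; with |ZR| = 26.0, R = (-29.993, -30.448). Then |NR| = |R − N| = 25.290.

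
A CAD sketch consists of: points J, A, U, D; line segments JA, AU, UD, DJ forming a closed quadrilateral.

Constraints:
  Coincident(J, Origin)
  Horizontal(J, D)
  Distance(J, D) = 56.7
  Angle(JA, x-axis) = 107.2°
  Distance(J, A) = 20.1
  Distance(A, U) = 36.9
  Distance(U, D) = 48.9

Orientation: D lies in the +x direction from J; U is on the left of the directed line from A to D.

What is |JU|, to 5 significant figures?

45.905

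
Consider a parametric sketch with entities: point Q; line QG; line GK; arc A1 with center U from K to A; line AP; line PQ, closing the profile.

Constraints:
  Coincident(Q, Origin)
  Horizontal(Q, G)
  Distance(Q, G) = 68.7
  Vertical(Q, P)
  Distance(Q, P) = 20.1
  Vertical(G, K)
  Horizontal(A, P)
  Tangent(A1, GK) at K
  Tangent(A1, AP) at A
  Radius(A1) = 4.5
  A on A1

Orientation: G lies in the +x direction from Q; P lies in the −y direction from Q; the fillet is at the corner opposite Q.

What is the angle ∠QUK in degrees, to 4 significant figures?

166.3°

The virtual corner opposite Q is at (68.70, -20.10). Since A1 is tangent to GK there, UK ⟂ GK and A1 meets AP tangentially, so UA is at right angles to AP, with radius 4.5, so the center U sits 4.5 in from both sides at U = (64.20, -15.60). That places the tangent points at K = (68.70, -15.60) on GK and A = (64.20, -20.10) on AP. Then cos ∠QUK = UQ·UK / (|UQ||UK|), giving 166.3°.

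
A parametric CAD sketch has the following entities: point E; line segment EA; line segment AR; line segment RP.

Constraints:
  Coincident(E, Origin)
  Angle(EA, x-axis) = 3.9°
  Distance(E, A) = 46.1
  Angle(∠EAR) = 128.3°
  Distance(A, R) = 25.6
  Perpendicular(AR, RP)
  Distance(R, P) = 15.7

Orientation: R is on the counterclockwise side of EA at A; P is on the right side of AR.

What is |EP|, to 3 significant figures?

75.0

E is at the origin; EA runs at 3.9° with length 46.1, so A = 46.1·(cos 3.9°, sin 3.9°) = (46.0, 3.14). ∠EAR = 128.3°, so AR runs at 3.9° + (180° − 128.3°) = 55.6° from the x-axis; with |AR| = 25.6, R = A + 25.6·(cos 55.6°, sin 55.6°) = (60.5, 24.3). AR ⟂ RP; with |RP| = 15.7 on the right of AR, P = R + 15.7·(0.825, -0.565) = (73.4, 15.4). Then |EP| = |P − E| = 75.0.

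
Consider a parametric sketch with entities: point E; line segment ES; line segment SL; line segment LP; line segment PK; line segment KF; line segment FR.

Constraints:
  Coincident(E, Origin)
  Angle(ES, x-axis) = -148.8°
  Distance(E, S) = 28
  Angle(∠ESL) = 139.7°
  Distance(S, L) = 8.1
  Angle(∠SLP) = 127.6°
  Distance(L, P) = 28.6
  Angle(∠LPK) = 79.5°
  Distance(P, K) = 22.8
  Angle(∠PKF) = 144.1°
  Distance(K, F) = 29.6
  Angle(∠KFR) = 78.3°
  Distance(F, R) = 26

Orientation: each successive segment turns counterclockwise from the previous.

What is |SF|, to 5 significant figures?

37.272

E is at the origin; ES runs at -148.8° with length 28.0, so S = (-23.950, -14.505). ∠ESL = 139.7° gives SL at -108.50° from the x-axis; with |SL| = 8.1, L = (-26.520, -22.186). ∠SLP = 127.6° gives LP at -56.100° from the x-axis; with |LP| = 28.6, P = (-10.569, -45.925). ∠LPK = 79.5° gives PK at 44.400° from the x-axis; with |PK| = 22.8, K = (5.7211, -29.972). ∠PKF = 144.1° gives KF at 80.300° from the x-axis; with |KF| = 29.6, F = (10.708, -0.79538). Then |SF| = |F − S| = 37.272.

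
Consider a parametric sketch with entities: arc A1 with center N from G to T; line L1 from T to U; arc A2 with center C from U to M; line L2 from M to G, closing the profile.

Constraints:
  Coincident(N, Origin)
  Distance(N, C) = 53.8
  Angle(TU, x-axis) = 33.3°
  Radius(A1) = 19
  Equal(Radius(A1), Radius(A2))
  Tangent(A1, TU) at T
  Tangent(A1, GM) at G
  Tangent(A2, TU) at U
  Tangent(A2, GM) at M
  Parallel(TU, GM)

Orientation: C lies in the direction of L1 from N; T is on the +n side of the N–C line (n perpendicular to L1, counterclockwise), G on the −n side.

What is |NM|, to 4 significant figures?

57.06

The slot axis is L1's direction at 33.3°, so u = (cos 33.3°, sin 33.3°) = (0.8358, 0.5490) and n = (−sin 33.3°, cos 33.3°) = (-0.5490, 0.8358). N is at the origin and C lies 53.8 along u from N, so C = 53.8·u = (44.97, 29.54). Tangency of A1 to both parallel lines with radius 19.0 puts T and G at N ± 19.0·n: T = (-10.43, 15.88), G = (10.43, -15.88). Equal radii place U and M the same way about C: U = C + 19.0·n = (34.54, 45.42), M = C − 19.0·n = (55.40, 13.66). Then |NM| = |M − N| = 57.06.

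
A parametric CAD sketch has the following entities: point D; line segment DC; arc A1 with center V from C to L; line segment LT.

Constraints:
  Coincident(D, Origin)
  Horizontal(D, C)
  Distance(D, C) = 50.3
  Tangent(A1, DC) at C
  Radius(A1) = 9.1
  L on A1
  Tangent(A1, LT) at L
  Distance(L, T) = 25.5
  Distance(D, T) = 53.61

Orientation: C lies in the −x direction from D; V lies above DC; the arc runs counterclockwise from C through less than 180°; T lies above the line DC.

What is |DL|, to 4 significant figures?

42.18

D is at the origin; D and C share the same y with |DC| = 50.3 and C on the −x side, so C = (-50.30, 0.000). The tangent condition forces VC to be normal to DC, so V = C + (0, 9.1) = (-50.30, 9.100). Since VL ⟂ LT (tangency), |VT| = √(9.1² + 25.5²) = 27.08 regardless of where L sits on A1. So T lies on both circle(D, 53.61) and circle(V, 27.08); the above-DC intersection is T = (-41.01, 34.53). L is the foot of the tangent from T: L = (-41.20, 9.031).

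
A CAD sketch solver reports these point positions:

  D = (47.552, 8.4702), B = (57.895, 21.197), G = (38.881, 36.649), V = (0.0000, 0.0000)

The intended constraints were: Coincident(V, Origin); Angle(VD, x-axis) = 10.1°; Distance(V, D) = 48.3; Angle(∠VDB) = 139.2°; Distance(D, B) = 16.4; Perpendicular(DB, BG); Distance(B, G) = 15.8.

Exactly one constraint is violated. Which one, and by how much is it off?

Distance(B, G) = 15.8 — off by 8.70.

V = (0.00, 0.00) ✓; VD at 10.10° ✓; |VD| = 48.30 ✓; ∠VDB = 139.2° ✓; |DB| = 16.40 ✓; ∠(DB, BG) = 90.00° ✓; |BG| = 24.50 ✗.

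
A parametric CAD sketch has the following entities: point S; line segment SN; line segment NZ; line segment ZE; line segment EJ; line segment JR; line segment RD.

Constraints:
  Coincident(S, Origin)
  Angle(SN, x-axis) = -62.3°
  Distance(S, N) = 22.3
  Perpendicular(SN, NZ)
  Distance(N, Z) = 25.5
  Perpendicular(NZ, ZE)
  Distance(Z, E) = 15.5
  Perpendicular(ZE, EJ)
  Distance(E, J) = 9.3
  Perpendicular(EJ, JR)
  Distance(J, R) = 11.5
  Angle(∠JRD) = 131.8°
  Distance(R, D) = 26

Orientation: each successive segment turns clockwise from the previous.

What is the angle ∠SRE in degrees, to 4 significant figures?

80.48°

S is at the origin; SN runs at -62.3° with length 22.3, so N = (10.37, -19.74). The perpendicularity gives NZ at right angles to SN, so NZ runs at -152.3°; with |NZ| = 25.5, Z = (-12.21, -31.60). NZ is perpendicular to ZE, so ZE runs at 117.7°; with |ZE| = 15.5, E = (-19.42, -17.87). ZE ⟂ EJ, so EJ runs at 27.70°; with |EJ| = 9.3, J = (-11.18, -13.55). EJ ⟂ JR, so JR runs at -62.30°; with |JR| = 11.5, R = (-5.837, -23.73). Then cos ∠SRE = RS·RE / (|RS||RE|), giving 80.48°.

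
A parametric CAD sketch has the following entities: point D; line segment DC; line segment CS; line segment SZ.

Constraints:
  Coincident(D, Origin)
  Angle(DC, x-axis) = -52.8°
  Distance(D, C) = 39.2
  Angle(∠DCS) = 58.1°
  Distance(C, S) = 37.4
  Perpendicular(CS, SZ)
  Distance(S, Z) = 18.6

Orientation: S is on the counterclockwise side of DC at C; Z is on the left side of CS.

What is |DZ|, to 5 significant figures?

22.224

∠DCS = 58.1°, so CS runs at -52.8° + (180° − 58.1°) = 69.100° from the x-axis; with |CS| = 37.4, S = C + 37.4·(cos 69.100°, sin 69.100°) = (37.042, 3.7153). CS is perpendicular to SZ; with |SZ| = 18.6 on the left of CS, Z = S + 18.6·(-0.93420, 0.35674) = (19.666, 10.351). Then |DZ| = |Z − D| = 22.224.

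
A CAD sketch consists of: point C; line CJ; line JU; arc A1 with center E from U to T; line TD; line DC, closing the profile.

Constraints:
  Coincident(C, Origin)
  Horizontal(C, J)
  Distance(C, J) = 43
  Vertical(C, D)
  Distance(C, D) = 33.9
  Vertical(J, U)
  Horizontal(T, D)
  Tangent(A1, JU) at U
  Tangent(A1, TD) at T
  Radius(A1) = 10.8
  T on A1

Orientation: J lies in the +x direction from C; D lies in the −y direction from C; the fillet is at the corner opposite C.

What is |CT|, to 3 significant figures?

46.8

C is at the origin; C and J share the same y with |CJ| = 43.0 and J on the +x side, so J = (43.0, 0.00). CD is vertical with |CD| = 33.9 and D on the −y side, so D = (0.00, -33.9). The virtual corner opposite C is at (43.0, -33.9). A1 meets JU tangentially, so EU is at right angles to JU and the tangent condition forces ET to be normal to TD, with radius 10.8, so the center E sits 10.8 in from both sides at E = (32.2, -23.1). That places the tangent points at U = (43.0, -23.1) on JU and T = (32.2, -33.9) on TD. Then |CT| = |T − C| = 46.8.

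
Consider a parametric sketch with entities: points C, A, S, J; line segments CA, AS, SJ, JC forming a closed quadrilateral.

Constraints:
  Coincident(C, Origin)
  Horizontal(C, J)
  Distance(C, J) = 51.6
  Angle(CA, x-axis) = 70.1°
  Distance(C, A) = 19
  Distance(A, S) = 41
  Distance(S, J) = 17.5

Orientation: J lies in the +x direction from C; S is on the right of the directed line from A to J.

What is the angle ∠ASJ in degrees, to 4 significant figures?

104.9°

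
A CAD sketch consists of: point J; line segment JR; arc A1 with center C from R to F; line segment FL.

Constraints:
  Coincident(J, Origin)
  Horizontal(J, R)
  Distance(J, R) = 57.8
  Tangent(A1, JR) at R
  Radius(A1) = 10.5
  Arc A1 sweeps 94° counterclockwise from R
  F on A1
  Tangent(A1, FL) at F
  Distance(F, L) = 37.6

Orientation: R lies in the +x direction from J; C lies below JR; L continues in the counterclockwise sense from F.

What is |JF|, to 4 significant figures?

48.64

J is at the origin; J and R share the same y with |JR| = 57.8 and R on the +x side, so R = (57.80, 0.000). The tangent condition forces CR to be normal to JR, so C = R + (0, -10.5) = (57.80, -10.50). On A1, R sits at bearing 90° from C; a 94° counterclockwise sweep puts F at bearing 184°, so F = C + 10.5·(cos 184°, sin 184°) = (47.33, -11.23). Then |JF| = |F − J| = 48.64.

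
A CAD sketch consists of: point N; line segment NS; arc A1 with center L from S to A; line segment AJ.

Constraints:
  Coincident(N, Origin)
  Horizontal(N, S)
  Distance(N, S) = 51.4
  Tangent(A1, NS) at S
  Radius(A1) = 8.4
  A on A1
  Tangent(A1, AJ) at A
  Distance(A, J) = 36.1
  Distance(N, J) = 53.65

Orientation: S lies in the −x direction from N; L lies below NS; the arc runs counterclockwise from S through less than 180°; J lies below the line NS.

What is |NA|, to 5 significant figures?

59.418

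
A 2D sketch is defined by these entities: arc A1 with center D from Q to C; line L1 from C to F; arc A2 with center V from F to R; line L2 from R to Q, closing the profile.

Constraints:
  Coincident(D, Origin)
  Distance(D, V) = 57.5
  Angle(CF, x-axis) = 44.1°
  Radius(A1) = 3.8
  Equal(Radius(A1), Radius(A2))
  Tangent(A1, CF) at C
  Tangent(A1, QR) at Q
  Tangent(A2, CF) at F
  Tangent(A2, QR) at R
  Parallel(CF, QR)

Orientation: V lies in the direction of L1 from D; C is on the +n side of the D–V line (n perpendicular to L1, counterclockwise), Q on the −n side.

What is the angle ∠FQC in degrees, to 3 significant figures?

82.5°

The slot axis is L1's direction at 44.1°, so u = (cos 44.1°, sin 44.1°) = (0.718, 0.696) and n = (−sin 44.1°, cos 44.1°) = (-0.696, 0.718). D is at the origin and V lies 57.5 along u from D, so V = 57.5·u = (41.3, 40.0). Tangency of A1 to both parallel lines with radius 3.8 puts C and Q at D ± 3.8·n: C = (-2.64, 2.73), Q = (2.64, -2.73). Equal radii place F and R the same way about V: F = V + 3.8·n = (38.6, 42.7), R = V − 3.8·n = (43.9, 37.3). Then cos ∠FQC = QF·QC / (|QF||QC|), giving 82.5°.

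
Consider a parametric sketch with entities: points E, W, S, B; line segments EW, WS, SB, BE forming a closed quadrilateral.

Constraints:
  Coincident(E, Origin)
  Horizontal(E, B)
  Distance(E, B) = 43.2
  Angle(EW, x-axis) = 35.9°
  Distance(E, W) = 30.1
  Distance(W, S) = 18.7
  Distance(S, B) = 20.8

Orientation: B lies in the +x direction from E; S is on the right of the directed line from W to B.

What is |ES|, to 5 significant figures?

22.442

E is at the origin; EB is horizontal with |EB| = 43.2 and B in +x, so B = (43.2, 0). EW runs at 35.9° with |EW| = 30.1, so W = (24.382, 17.650). S is determined by |WS| = 18.7 and |SB| = 20.8 together: it lies at the intersection of circle(W, 18.7) and circle(B, 20.8). With |WB| = 25.800, the foot of the radical line on WB is 11.292 from W and the perpendicular offset is √(18.7² − 11.292²) = 14.906. Taking the right-of-WB solution: S = (22.422, -0.94712).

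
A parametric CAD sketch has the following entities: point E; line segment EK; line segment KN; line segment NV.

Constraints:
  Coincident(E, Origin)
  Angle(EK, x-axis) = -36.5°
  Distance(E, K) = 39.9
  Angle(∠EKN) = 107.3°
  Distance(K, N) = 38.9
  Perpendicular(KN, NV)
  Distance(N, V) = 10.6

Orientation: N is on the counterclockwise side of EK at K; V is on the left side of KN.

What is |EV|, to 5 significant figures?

57.733

E is at the origin; EK runs at -36.5° with length 39.9, so K = 39.9·(cos -36.5°, sin -36.5°) = (32.074, -23.733). ∠EKN = 107.3°, so KN runs at -36.5° + (180° − 107.3°) = 36.200° from the x-axis; with |KN| = 38.9, N = K + 38.9·(cos 36.200°, sin 36.200°) = (63.465, -0.75887). KN ⟂ NV; with |NV| = 10.6 on the left of KN, V = N + 10.6·(-0.59061, 0.80696) = (57.204, 7.7949). Then |EV| = |V − E| = 57.733.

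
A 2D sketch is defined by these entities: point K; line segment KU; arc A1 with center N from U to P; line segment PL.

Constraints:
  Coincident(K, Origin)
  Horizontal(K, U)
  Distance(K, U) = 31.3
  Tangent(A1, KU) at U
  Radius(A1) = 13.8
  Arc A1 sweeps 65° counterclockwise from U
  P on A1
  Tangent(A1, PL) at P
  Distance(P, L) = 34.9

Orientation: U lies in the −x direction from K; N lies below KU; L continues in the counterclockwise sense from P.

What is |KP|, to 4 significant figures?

44.53

K is at the origin; KU is horizontal with |KU| = 31.3 and U on the −x side, so U = (-31.30, 0.000). Since A1 is tangent to KU there, NU ⟂ KU, so N = U + (0, -13.8) = (-31.30, -13.80). On A1, U sits at bearing 90° from N; a 65° counterclockwise sweep puts P at bearing 155°, so P = N + 13.8·(cos 155°, sin 155°) = (-43.81, -7.968). Then |KP| = |P − K| = 44.53.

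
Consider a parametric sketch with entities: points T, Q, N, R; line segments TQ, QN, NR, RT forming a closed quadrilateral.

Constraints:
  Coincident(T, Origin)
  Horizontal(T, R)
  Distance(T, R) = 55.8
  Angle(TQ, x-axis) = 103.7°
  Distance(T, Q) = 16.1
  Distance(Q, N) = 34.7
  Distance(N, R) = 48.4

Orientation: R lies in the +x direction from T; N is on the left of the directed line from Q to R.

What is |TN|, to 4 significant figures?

43.62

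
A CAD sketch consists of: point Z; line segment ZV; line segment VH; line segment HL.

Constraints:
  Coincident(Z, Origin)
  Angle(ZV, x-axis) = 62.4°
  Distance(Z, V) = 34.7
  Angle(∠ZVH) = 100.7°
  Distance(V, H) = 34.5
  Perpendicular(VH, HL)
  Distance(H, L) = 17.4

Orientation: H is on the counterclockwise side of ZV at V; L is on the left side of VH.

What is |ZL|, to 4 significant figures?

44.22

Z is at the origin; ZV runs at 62.4° with length 34.7, so V = 34.7·(cos 62.4°, sin 62.4°) = (16.08, 30.75). ∠ZVH = 100.7°, so VH runs at 62.4° + (180° − 100.7°) = 141.7° from the x-axis; with |VH| = 34.5, H = V + 34.5·(cos 141.7°, sin 141.7°) = (-11.00, 52.13). VH ⟂ HL; with |HL| = 17.4 on the left of VH, L = H + 17.4·(-0.6198, -0.7848) = (-21.78, 38.48). Then |ZL| = |L − Z| = 44.22.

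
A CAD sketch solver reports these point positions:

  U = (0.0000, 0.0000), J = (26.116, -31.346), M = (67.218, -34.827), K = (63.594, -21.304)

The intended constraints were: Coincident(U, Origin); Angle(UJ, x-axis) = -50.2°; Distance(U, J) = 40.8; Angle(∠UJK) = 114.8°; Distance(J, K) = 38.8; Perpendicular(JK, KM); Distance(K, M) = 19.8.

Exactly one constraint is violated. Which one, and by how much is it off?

Distance(K, M) = 19.8 — off by 5.80.

U = (0.00, 0.00) ✓; UJ at -50.20° ✓; |UJ| = 40.80 ✓; ∠UJK = 114.8° ✓; |JK| = 38.80 ✓; ∠(JK, KM) = 90.00° ✓; |KM| = 14.00 ✗.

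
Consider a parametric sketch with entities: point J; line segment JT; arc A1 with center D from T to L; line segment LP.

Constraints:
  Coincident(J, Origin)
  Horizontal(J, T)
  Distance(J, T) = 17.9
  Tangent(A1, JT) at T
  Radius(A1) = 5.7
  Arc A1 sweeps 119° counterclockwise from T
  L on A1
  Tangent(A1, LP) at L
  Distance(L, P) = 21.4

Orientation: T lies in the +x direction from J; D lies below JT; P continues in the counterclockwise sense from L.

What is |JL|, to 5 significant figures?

15.441

J is at the origin; J and T share the same y with |JT| = 17.9 and T on the +x side, so T = (17.900, 0.0000). The tangent condition forces DT to be normal to JT, so D = T + (0, -5.7) = (17.900, -5.7000). On A1, T sits at bearing 90° from D; a 119° counterclockwise sweep puts L at bearing 209°, so L = D + 5.7·(cos 209°, sin 209°) = (12.915, -8.4634). Then |JL| = |L − J| = 15.441.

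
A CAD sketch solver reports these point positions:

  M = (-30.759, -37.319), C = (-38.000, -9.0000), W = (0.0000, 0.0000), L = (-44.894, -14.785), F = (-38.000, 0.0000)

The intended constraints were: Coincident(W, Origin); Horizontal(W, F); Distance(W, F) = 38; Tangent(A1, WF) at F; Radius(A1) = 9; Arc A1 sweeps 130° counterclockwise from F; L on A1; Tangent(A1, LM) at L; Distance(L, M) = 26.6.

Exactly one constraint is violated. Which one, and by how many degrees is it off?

Tangent(A1, LM) at L — off by 7.90°.

W = (0.00, 0.00) ✓; W.y = 0.00, F.y = 0.00 ✓; |WF| = 38.00 ✓; ∠(CF, FW) = 90.00° ✓; |CF| = 9.000 ✓; bearing(C→L) − bearing(C→F) = 130.0° ✓; |CL| = 9.000 ✓; ∠(CL, LM) = 97.90° ✗; |LM| = 26.60 ✓.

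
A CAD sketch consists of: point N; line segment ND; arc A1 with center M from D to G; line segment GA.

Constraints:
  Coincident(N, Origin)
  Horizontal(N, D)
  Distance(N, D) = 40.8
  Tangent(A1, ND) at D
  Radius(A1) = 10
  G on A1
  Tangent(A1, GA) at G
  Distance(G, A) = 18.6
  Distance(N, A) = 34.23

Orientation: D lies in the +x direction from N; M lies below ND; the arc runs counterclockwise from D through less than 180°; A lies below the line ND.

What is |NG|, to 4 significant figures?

32.12

Checks: ∠(MD, DN) = 90.00° ✓; |MD| = 10.00 ✓; |MG| = 10.00 ✓; ∠(MG, GA) = 90.00° ✓; |GA| = 18.60 ✓; |NA| = 34.23 ✓.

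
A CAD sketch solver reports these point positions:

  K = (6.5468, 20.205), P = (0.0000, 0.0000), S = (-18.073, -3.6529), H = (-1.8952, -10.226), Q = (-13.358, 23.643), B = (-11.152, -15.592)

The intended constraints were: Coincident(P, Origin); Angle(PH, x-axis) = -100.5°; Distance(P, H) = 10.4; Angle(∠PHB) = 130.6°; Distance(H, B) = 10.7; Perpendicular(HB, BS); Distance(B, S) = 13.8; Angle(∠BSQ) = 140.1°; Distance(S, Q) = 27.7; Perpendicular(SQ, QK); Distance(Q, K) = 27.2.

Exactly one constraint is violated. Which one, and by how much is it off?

Distance(Q, K) = 27.2 — off by 7.00.

P = (0.00, 0.00) ✓; PH at -100.5° ✓; |PH| = 10.40 ✓; ∠PHB = 130.6° ✓; |HB| = 10.70 ✓; ∠(HB, BS) = 90.00° ✓; |BS| = 13.80 ✓; ∠BSQ = 140.1° ✓; |SQ| = 27.70 ✓; ∠(SQ, QK) = 90.00° ✓; |QK| = 20.20 ✗.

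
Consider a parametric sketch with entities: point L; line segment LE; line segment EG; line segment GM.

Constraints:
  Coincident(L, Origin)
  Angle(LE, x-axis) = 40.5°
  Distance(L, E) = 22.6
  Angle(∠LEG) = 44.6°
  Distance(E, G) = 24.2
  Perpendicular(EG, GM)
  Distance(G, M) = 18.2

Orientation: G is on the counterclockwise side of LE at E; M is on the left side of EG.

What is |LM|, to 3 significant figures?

8.44

L is at the origin; LE runs at 40.5° with length 22.6, so E = 22.6·(cos 40.5°, sin 40.5°) = (17.2, 14.7). ∠LEG = 44.6°, so EG runs at 40.5° + (180° − 44.6°) = 176° from the x-axis; with |EG| = 24.2, G = E + 24.2·(cos 176°, sin 176°) = (-6.95, 16.4). The perpendicularity gives GM at right angles to EG; with |GM| = 18.2 on the left of EG, M = G + 18.2·(-0.0715, -0.997) = (-8.25, -1.75). Then |LM| = |M − L| = 8.44.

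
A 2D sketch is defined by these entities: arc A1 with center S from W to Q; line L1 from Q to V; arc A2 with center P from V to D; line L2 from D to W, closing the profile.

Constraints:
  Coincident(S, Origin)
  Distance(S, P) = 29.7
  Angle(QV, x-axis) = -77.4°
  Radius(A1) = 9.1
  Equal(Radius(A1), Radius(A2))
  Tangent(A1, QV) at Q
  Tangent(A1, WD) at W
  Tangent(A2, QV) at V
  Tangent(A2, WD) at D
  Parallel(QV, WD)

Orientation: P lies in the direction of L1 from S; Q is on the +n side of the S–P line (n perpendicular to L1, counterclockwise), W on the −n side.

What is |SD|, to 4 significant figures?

31.06

The slot axis is L1's direction at -77.4°, so u = (cos -77.4°, sin -77.4°) = (0.2181, -0.9759) and n = (−sin -77.4°, cos -77.4°) = (0.9759, 0.2181). S is at the origin and P lies 29.7 along u from S, so P = 29.7·u = (6.479, -28.98). Tangency of A1 to both parallel lines with radius 9.1 puts Q and W at S ± 9.1·n: Q = (8.881, 1.985), W = (-8.881, -1.985). Equal radii place V and D the same way about P: V = P + 9.1·n = (15.36, -27.00), D = P − 9.1·n = (-2.402, -30.97). Then |SD| = |D − S| = 31.06.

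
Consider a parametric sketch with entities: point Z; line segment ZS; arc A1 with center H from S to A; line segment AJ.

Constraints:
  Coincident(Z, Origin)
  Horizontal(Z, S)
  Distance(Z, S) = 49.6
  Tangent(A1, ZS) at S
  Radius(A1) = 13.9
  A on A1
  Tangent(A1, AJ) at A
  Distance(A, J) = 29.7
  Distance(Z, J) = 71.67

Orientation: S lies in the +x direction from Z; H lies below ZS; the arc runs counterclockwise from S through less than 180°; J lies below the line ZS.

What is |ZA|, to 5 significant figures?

43.824

Z is at the origin; ZS is horizontal with |ZS| = 49.6 and S on the +x side, so S = (49.600, 0.0000). The tangent condition forces HS to be normal to ZS, so H = S + (0, -13.9) = (49.600, -13.900). Since HA ⟂ AJ (tangency), |HJ| = √(13.9² + 29.7²) = 32.792 regardless of where A sits on A1. So J lies on both circle(Z, 71.67) and circle(H, 32.792); the below-ZS intersection is J = (54.716, -46.290). A is the foot of the tangent from J: A = (38.084, -21.684).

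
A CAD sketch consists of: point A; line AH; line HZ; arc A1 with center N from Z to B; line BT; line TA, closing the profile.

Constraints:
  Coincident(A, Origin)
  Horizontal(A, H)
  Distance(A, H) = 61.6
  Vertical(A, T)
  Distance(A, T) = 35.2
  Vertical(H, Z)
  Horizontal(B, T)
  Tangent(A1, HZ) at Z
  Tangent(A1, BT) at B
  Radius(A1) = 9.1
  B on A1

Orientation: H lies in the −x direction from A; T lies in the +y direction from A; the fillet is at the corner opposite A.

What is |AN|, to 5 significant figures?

58.630

A is at the origin; A and H share the same y with |AH| = 61.6 and H on the −x side, so H = (-61.600, 0.0000). A and T share the same x with |AT| = 35.2 and T on the +y side, so T = (0.0000, 35.200). The virtual corner opposite A is at (-61.600, 35.200). The tangent condition forces NZ to be normal to HZ and the tangent condition forces NB to be normal to BT, with radius 9.1, so the center N sits 9.1 in from both sides at N = (-52.500, 26.100). Then |AN| = |N − A| = 58.630.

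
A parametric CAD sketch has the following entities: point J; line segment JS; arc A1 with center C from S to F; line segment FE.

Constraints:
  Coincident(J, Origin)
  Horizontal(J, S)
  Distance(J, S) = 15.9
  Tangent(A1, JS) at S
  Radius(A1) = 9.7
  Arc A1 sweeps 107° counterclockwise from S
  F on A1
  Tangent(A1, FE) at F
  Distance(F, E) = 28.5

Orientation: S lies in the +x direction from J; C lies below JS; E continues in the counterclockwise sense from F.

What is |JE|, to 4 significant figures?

42.51

On A1, S sits at bearing 90° from C; a 107° counterclockwise sweep puts F at bearing 197°, so F = C + 9.7·(cos 197°, sin 197°) = (6.624, -12.54). Tangency of A1 to FE means the radius CF is perpendicular to FE, so FE runs along (−sin 197°, cos 197°); with |FE| = 28.5, E = (14.96, -39.79). Then |JE| = |E − J| = 42.51.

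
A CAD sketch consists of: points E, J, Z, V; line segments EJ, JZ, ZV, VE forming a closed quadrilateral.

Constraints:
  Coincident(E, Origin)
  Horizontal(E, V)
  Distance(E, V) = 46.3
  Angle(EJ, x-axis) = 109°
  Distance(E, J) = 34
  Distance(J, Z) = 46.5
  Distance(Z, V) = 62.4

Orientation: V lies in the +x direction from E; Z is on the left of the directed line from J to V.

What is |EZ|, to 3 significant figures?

65.0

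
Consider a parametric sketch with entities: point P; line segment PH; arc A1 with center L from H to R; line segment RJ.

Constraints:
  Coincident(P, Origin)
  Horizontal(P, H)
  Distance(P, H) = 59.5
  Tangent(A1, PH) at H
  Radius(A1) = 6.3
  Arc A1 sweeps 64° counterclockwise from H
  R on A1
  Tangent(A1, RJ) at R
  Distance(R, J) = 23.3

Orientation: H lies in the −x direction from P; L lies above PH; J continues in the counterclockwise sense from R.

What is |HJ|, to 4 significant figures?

29.18

On A1, H sits at bearing -90° from L; a 64° counterclockwise sweep puts R at bearing -26°, so R = L + 6.3·(cos -26°, sin -26°) = (-53.84, 3.538). A1 meets RJ tangentially, so LR is at right angles to RJ, so RJ runs along (−sin -26°, cos -26°); with |RJ| = 23.3, J = (-43.62, 24.48). Then |HJ| = |J − H| = 29.18.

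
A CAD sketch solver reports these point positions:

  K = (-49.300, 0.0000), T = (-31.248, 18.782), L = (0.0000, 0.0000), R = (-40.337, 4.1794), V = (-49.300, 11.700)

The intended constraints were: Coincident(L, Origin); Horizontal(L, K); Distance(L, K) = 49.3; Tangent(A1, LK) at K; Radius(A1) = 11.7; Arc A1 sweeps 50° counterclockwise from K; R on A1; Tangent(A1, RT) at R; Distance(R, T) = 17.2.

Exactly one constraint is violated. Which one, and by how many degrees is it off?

Tangent(A1, RT) at R — off by 8.10°.

L = (0.00, 0.00) ✓; L.y = 0.00, K.y = 0.00 ✓; |LK| = 49.30 ✓; ∠(VK, KL) = 90.00° ✓; |VK| = 11.70 ✓; bearing(V→R) − bearing(V→K) = 50.00° ✓; |VR| = 11.70 ✓; ∠(VR, RT) = 81.90° ✗; |RT| = 17.20 ✓.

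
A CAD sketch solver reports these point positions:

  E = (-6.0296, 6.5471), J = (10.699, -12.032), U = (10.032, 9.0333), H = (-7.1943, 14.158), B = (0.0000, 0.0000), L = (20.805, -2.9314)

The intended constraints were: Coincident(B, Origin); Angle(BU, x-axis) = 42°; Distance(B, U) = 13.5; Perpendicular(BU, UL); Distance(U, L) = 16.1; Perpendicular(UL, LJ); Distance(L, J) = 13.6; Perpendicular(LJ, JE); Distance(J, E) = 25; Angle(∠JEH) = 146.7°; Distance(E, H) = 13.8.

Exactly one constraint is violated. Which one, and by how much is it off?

Distance(E, H) = 13.8 — off by 6.10.

B = (0.00, 0.00) ✓; BU at 42.00° ✓; |BU| = 13.50 ✓; ∠(BU, UL) = 90.00° ✓; |UL| = 16.10 ✓; ∠(UL, LJ) = 90.00° ✓; |LJ| = 13.60 ✓; ∠(LJ, JE) = 90.00° ✓; |JE| = 25.00 ✓; ∠JEH = 146.7° ✓; |EH| = 7.700 ✗.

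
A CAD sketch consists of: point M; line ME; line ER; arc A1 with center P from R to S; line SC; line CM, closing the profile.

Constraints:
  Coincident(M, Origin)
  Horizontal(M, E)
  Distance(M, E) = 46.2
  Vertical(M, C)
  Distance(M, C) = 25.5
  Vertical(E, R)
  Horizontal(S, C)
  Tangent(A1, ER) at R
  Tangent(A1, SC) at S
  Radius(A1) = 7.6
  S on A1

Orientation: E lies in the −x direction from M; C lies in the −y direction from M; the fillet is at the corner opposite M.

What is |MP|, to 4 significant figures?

42.55

M is at the origin; M and E share the same y with |ME| = 46.2 and E on the −x side, so E = (-46.20, 0.000). MC is vertical with |MC| = 25.5 and C on the −y side, so C = (0.000, -25.50). The virtual corner opposite M is at (-46.20, -25.50). Tangency of A1 to ER means the radius PR is perpendicular to ER and the tangent condition forces PS to be normal to SC, with radius 7.6, so the center P sits 7.6 in from both sides at P = (-38.60, -17.90). Then |MP| = |P − M| = 42.55.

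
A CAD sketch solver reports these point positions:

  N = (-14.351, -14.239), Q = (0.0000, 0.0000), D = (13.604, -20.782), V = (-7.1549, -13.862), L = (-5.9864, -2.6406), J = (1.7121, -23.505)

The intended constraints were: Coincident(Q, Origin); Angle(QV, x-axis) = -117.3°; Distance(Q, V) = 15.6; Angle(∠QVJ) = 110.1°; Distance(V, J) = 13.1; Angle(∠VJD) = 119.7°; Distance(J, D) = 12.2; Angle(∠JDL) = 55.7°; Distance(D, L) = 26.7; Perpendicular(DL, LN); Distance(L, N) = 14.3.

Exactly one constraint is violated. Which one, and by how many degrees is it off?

Perpendicular(DL, LN) — off by 7.00°.

Q = (0.00, 0.00) ✓; QV at -117.3° ✓; |QV| = 15.60 ✓; ∠QVJ = 110.1° ✓; |VJ| = 13.10 ✓; ∠VJD = 119.7° ✓; |JD| = 12.20 ✓; ∠JDL = 55.70° ✓; |DL| = 26.70 ✓; ∠(DL, LN) = 97.00° ✗; |LN| = 14.30 ✓.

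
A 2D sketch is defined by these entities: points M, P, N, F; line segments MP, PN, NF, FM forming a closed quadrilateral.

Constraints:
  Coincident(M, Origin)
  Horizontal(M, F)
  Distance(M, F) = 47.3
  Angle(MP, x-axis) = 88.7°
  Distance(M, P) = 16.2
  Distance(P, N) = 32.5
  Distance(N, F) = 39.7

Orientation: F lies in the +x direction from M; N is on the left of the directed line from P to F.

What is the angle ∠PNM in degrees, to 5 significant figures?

17.559°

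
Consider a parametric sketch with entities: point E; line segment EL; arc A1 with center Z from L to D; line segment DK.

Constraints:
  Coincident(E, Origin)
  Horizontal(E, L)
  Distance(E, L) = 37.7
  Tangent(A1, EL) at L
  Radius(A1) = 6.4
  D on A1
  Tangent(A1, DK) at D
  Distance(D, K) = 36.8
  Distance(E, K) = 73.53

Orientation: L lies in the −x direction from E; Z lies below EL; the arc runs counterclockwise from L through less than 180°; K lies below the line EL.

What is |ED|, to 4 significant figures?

42.38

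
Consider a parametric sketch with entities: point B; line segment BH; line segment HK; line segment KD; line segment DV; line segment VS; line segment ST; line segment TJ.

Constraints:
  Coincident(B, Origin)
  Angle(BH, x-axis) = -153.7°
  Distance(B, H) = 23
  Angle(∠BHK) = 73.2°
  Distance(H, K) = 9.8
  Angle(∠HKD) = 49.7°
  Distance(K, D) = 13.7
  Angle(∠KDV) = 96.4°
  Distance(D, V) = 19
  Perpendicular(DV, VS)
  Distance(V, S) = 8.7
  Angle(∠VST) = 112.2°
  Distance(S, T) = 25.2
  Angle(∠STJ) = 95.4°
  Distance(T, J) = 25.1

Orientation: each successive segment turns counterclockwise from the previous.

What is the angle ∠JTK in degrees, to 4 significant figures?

58.93°

B is at the origin; BH runs at -153.7° with length 23.0, so H = (-20.62, -10.19). ∠BHK = 73.2° gives HK at -46.90° from the x-axis; with |HK| = 9.8, K = (-13.92, -17.35). ∠HKD = 49.7° gives KD at 83.40° from the x-axis; with |KD| = 13.7, D = (-12.35, -3.737). ∠KDV = 96.4° gives DV at 167.0° from the x-axis; with |DV| = 19.0, V = (-30.86, 0.5370). The perpendicularity gives VS at right angles to DV, so VS runs at -103.0°; with |VS| = 8.7, S = (-32.82, -7.940). ∠VST = 112.2° gives ST at -35.20° from the x-axis; with |ST| = 25.2, T = (-12.23, -22.47). ∠STJ = 95.4° gives TJ at 49.40° from the x-axis; with |TJ| = 25.1, J = (4.108, -3.408). Then cos ∠JTK = TJ·TK / (|TJ||TK|), giving 58.93°.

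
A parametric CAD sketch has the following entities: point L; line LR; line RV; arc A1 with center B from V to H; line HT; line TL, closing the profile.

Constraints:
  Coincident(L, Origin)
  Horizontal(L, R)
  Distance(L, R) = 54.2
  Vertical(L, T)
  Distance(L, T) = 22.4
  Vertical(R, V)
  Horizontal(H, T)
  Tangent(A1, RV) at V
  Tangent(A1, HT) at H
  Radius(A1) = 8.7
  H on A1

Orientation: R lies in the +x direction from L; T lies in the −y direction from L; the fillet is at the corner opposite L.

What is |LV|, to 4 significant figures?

55.90

L is at the origin; LR is horizontal with |LR| = 54.2 and R on the +x side, so R = (54.20, 0.000). LT is vertical with |LT| = 22.4 and T on the −y side, so T = (0.000, -22.40). The virtual corner opposite L is at (54.20, -22.40). The tangent condition forces BV to be normal to RV and tangency of A1 to HT means the radius BH is perpendicular to HT, with radius 8.7, so the center B sits 8.7 in from both sides at B = (45.50, -13.70). That places the tangent points at V = (54.20, -13.70) on RV and H = (45.50, -22.40) on HT. Then |LV| = |V − L| = 55.90.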